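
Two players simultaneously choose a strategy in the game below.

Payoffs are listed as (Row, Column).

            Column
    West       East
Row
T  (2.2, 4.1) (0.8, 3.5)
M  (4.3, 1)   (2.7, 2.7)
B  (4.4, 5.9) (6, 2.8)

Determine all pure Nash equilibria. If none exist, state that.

Row against West: payoffs 2.2, 4.3, 4.4 → best response B.
Row against East: payoffs 0.8, 2.7, 6 → best response B.
Column against T: payoffs 4.1, 3.5 → best response West.
Column against M: payoffs 1, 2.7 → best response East.
Column against B: payoffs 5.9, 2.8 → best response West.
Mutual best responses: (B, West).

(B, West)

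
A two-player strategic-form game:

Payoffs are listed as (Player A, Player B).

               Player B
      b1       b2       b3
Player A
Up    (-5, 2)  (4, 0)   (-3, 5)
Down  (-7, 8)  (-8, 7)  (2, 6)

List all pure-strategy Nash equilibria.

For each player, find the best response to each opponent profile; mutual best responses are the pure NE.
Player A against b1: payoffs -5, -7 → best response Up.
Player A against b2: payoffs 4, -8 → best response Up.
Player A against b3: payoffs -3, 2 → best response Down.
Player B against Up: payoffs 2, 0, 5 → best response b3.
Player B against Down: payoffs 8, 7, 6 → best response b1.
No profile is a mutual best response for all players.

This game has no pure Nash equilibrium.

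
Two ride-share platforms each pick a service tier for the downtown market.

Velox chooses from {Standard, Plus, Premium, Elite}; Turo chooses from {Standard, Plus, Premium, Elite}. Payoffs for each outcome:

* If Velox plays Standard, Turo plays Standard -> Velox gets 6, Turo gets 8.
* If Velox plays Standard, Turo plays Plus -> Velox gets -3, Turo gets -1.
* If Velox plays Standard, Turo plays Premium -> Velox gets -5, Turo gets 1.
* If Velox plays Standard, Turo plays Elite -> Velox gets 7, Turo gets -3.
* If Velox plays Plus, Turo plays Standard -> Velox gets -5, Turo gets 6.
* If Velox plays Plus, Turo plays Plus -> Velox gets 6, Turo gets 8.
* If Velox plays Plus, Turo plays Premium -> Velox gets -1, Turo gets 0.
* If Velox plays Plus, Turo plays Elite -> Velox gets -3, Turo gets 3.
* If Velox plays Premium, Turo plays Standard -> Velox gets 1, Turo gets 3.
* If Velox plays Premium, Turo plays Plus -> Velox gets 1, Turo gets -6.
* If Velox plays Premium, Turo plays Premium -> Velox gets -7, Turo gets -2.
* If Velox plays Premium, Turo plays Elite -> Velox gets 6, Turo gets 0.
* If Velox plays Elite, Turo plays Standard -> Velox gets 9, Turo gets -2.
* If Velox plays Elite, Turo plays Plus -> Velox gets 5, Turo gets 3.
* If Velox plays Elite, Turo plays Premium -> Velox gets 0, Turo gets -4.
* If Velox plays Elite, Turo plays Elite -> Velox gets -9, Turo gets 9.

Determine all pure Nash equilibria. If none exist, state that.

(Plus, Plus)

Velox against Standard: payoffs 6, -5, 1, 9 → best response Elite.
Velox against Plus: payoffs -3, 6, 1, 5 → best response Plus.
Velox against Premium: payoffs -5, -1, -7, 0 → best response Elite.
Velox against Elite: payoffs 7, -3, 6, -9 → best response Standard.
Turo against Standard: payoffs 8, -1, 1, -3 → best response Standard.
Turo against Plus: payoffs 6, 8, 0, 3 → best response Plus.
Turo against Premium: payoffs 3, -6, -2, 0 → best response Standard.
Turo against Elite: payoffs -2, 3, -4, 9 → best response Elite.
Mutual best responses: (Plus, Plus).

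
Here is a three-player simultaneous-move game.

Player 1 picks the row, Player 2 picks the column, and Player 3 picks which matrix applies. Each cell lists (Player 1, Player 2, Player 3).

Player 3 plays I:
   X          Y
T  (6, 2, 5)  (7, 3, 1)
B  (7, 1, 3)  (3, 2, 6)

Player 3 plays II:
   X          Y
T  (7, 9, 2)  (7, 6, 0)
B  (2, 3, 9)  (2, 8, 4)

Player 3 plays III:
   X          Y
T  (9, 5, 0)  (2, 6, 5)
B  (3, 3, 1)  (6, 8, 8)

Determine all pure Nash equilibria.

The unique pure-strategy Nash equilibrium is (B, Y, III).

Player 1 against (X, I): payoffs 6, 7 → best response B.
Player 1 against (X, II): payoffs 7, 2 → best response T.
Player 1 against (X, III): payoffs 9, 3 → best response T.
Player 1 against (Y, I): payoffs 7, 3 → best response T.
Player 1 against (Y, II): payoffs 7, 2 → best response T.
Player 1 against (Y, III): payoffs 2, 6 → best response B.
Player 2 against (T, I): payoffs 2, 3 → best response Y.
Player 2 against (T, II): payoffs 9, 6 → best response X.
Player 2 against (T, III): payoffs 5, 6 → best response Y.
Player 2 against (B, I): payoffs 1, 2 → best response Y.
Player 2 against (B, II): payoffs 3, 8 → best response Y.
Player 2 against (B, III): payoffs 3, 8 → best response Y.
Player 3 against (T, X): payoffs 5, 2, 0 → best response I.
Player 3 against (T, Y): payoffs 1, 0, 5 → best response III.
Player 3 against (B, X): payoffs 3, 9, 1 → best response II.
Player 3 against (B, Y): payoffs 6, 4, 8 → best response III.
Mutual best responses: (B, Y, III).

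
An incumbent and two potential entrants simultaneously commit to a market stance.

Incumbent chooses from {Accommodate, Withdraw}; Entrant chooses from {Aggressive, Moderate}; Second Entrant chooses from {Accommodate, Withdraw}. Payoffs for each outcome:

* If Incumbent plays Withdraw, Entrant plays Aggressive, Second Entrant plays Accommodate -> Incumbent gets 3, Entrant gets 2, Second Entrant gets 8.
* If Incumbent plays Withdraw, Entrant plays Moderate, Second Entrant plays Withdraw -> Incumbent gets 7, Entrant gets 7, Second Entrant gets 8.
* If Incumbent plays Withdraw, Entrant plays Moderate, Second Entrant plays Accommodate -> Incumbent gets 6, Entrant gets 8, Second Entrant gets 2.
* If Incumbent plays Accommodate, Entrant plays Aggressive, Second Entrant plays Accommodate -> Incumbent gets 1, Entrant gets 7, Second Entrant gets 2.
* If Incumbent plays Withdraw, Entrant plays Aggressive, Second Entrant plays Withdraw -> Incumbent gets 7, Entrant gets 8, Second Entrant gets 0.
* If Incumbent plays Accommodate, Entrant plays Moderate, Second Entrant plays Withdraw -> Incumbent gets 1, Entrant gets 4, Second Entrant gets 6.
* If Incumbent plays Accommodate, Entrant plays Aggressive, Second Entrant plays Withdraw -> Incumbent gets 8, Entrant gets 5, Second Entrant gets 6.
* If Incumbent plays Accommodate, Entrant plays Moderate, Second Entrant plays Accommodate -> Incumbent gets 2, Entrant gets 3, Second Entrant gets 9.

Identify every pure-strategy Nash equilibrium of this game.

The unique pure-strategy Nash equilibrium is (Accommodate, Aggressive, Withdraw).

(Accommodate, Aggressive, Accommodate): Incumbent can switch to Withdraw (1 → 3). Not NE.
(Accommodate, Aggressive, Withdraw): Incumbent gets 8, best alternative 7; Entrant gets 5, best alternative 4; Second Entrant gets 6, best alternative 2. No profitable deviation — NE.
(Accommodate, Moderate, Accommodate): Incumbent can switch to Withdraw (2 → 6). Not NE.
(Accommodate, Moderate, Withdraw): Incumbent can switch to Withdraw (1 → 7). Not NE.
(Withdraw, Aggressive, Accommodate): Entrant can switch to Moderate (2 → 8). Not NE.
(Withdraw, Aggressive, Withdraw): Incumbent can switch to Accommodate (7 → 8). Not NE.
(Withdraw, Moderate, Accommodate): Second Entrant can switch to Withdraw (2 → 8). Not NE.
(The remaining 1 profile has a profitable deviation by the same check.)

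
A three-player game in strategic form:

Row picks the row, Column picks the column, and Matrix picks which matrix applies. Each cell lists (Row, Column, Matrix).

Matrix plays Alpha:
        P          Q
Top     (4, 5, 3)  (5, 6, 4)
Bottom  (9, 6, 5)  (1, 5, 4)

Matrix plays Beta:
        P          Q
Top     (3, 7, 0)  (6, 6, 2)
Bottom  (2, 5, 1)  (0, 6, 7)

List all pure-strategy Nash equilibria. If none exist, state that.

The pure Nash equilibria are (Top, Q, Alpha); (Bottom, P, Alpha).

For each strategy profile, look for a profitable unilateral deviation.
(Top, P, Alpha): Row can switch to Bottom (4 → 9). Not NE.
(Top, P, Beta): Matrix can switch to Alpha (0 → 3). Not NE.
(Top, Q, Alpha): Row gets 5, best alternative 1; Column gets 6, best alternative 5; Matrix gets 4, best alternative 2. No profitable deviation — NE.
(Top, Q, Beta): Column can switch to P (6 → 7). Not NE.
(Bottom, P, Alpha): Row gets 9, best alternative 4; Column gets 6, best alternative 5; Matrix gets 5, best alternative 1. No profitable deviation — NE.
(Bottom, P, Beta): Row can switch to Top (2 → 3). Not NE.
(Bottom, Q, Alpha): Row can switch to Top (1 → 5). Not NE.
(Bottom, Q, Beta): Row can switch to Top (0 → 6). Not NE.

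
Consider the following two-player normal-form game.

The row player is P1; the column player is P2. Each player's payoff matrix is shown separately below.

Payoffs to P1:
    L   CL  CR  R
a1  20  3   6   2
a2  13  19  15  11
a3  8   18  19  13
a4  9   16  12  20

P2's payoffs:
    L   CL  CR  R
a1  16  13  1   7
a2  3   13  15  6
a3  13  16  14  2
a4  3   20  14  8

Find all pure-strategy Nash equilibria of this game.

Mark each player's best response to every combination of opponents' strategies; a profile where every player is best-responding is a pure Nash equilibrium.
P1 against L: payoffs 20, 13, 8, 9 → best response a1.
P1 against CL: payoffs 3, 19, 18, 16 → best response a2.
P1 against CR: payoffs 6, 15, 19, 12 → best response a3.
P1 against R: payoffs 2, 11, 13, 20 → best response a4.
P2 against a1: payoffs 16, 13, 1, 7 → best response L.
P2 against a2: payoffs 3, 13, 15, 6 → best response CR.
P2 against a3: payoffs 13, 16, 14, 2 → best response CL.
P2 against a4: payoffs 3, 20, 14, 8 → best response CL.
Mutual best responses: (a1, L).

Pure NE: (a1, L)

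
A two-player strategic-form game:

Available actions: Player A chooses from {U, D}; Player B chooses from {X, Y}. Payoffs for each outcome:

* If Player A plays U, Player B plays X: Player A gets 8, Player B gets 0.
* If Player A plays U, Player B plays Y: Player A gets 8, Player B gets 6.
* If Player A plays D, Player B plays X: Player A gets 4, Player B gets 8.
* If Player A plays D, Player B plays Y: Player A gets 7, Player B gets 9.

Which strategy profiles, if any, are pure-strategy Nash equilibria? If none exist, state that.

Player A against X: payoffs 8, 4 → best response U.
Player A against Y: payoffs 8, 7 → best response U.
Player B against U: payoffs 0, 6 → best response Y.
Player B against D: payoffs 8, 9 → best response Y.
Mutual best responses: (U, Y).

Pure NE: (U, Y)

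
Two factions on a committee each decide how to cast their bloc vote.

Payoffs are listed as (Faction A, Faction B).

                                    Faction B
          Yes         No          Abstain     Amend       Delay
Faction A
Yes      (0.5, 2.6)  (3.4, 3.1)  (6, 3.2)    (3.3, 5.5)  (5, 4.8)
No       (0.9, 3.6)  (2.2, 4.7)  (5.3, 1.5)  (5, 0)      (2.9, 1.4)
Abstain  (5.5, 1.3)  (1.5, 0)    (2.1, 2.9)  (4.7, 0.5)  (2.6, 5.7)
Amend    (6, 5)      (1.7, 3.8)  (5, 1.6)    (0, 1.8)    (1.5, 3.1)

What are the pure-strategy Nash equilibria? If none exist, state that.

(Amend, Yes)

Check each profile: it is a Nash equilibrium iff no player can strictly gain by switching unilaterally.
(Yes, Yes): Faction A can switch to No (0.5 → 0.9). Not NE.
(Yes, No): Faction B can switch to Abstain (3.1 → 3.2). Not NE.
(Yes, Abstain): Faction B can switch to Amend (3.2 → 5.5). Not NE.
(Yes, Amend): Faction A can switch to No (3.3 → 5). Not NE.
(Yes, Delay): Faction B can switch to Amend (4.8 → 5.5). Not NE.
(No, Yes): Faction A can switch to Abstain (0.9 → 5.5). Not NE.
(No, No): Faction A can switch to Yes (2.2 → 3.4). Not NE.
(No, Abstain): Faction A can switch to Yes (5.3 → 6). Not NE.
(No, Amend): Faction B can switch to Yes (0 → 3.6). Not NE.
(No, Delay): Faction A can switch to Yes (2.9 → 5). Not NE.
(Abstain, Yes): Faction A can switch to Amend (5.5 → 6). Not NE.
(Abstain, No): Faction A can switch to Yes (1.5 → 3.4). Not NE.
(Amend, Yes): Faction A gets 6, best alternative 5.5; Faction B gets 5, best alternative 3.8. No profitable deviation — NE.
(The remaining 7 profiles each have a profitable deviation by the same check.)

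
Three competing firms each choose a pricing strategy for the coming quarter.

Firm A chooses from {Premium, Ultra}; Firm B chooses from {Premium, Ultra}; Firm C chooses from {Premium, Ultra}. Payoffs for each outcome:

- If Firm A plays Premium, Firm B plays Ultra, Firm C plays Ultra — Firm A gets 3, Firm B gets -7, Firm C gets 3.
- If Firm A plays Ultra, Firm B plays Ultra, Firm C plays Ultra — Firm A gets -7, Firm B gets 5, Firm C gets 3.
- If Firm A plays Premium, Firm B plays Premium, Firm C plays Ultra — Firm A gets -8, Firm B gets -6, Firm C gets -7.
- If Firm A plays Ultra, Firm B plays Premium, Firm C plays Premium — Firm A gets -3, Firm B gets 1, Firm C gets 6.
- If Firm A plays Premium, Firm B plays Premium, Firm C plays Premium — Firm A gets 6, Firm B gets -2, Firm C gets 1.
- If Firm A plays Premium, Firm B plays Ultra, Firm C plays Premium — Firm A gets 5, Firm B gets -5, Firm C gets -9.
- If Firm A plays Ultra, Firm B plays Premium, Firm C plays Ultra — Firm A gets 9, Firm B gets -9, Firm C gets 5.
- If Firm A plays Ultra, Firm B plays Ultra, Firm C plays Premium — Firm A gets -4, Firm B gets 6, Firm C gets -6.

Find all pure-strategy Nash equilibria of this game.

The unique pure-strategy Nash equilibrium is (Premium, Premium, Premium).

(Premium, Premium, Premium): Firm A gets 6, best alternative -3; Firm B gets -2, best alternative -5; Firm C gets 1, best alternative -7. No profitable deviation — NE.
(Premium, Premium, Ultra): Firm A can switch to Ultra (-8 → 9). Not NE.
(Premium, Ultra, Premium): Firm B can switch to Premium (-5 → -2). Not NE.
(Premium, Ultra, Ultra): Firm B can switch to Premium (-7 → -6). Not NE.
(Ultra, Premium, Premium): Firm A can switch to Premium (-3 → 6). Not NE.
(Ultra, Premium, Ultra): Firm B can switch to Ultra (-9 → 5). Not NE.
(Ultra, Ultra, Premium): Firm A can switch to Premium (-4 → 5). Not NE.
(The remaining 1 profile has a profitable deviation by the same check.)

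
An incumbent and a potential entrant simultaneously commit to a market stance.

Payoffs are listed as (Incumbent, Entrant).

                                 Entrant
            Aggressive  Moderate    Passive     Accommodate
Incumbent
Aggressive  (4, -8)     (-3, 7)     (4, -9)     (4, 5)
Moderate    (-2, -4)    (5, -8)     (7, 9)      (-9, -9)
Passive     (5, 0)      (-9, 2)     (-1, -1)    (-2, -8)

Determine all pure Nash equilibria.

Pure NE: (Moderate, Passive)

(Aggressive, Aggressive): Incumbent can switch to Passive (4 → 5). Not NE.
(Aggressive, Moderate): Incumbent can switch to Moderate (-3 → 5). Not NE.
(Aggressive, Passive): Incumbent can switch to Moderate (4 → 7). Not NE.
(Aggressive, Accommodate): Entrant can switch to Moderate (5 → 7). Not NE.
(Moderate, Aggressive): Incumbent can switch to Aggressive (-2 → 4). Not NE.
(Moderate, Moderate): Entrant can switch to Aggressive (-8 → -4). Not NE.
(Moderate, Passive): Incumbent gets 7, best alternative 4; Entrant gets 9, best alternative -4. No profitable deviation — NE.
(The remaining 5 profiles each have a profitable deviation by the same check.)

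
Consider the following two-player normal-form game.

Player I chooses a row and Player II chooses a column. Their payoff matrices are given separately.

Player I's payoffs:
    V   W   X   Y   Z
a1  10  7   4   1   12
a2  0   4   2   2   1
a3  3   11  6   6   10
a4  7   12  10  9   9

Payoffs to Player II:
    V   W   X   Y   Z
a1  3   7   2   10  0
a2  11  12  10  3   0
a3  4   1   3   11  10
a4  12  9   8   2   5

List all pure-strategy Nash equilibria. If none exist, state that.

Player I against V: payoffs 10, 0, 3, 7 → best response a1.
Player I against W: payoffs 7, 4, 11, 12 → best response a4.
Player I against X: payoffs 4, 2, 6, 10 → best response a4.
Player I against Y: payoffs 1, 2, 6, 9 → best response a4.
Player I against Z: payoffs 12, 1, 10, 9 → best response a1.
Player II against a1: payoffs 3, 7, 2, 10, 0 → best response Y.
Player II against a2: payoffs 11, 12, 10, 3, 0 → best response W.
Player II against a3: payoffs 4, 1, 3, 11, 10 → best response Y.
Player II against a4: payoffs 12, 9, 8, 2, 5 → best response V.
No profile is a mutual best response for all players.

No pure-strategy Nash equilibrium.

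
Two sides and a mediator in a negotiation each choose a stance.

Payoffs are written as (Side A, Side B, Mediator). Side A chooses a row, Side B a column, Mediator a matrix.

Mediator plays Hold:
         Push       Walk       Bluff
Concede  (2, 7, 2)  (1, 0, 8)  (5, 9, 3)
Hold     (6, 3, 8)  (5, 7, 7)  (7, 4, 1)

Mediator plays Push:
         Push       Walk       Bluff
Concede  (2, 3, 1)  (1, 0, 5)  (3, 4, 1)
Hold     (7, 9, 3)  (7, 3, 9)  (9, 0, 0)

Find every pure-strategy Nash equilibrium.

(Concede, Push, Hold): Side A can switch to Hold (2 → 6). Not NE.
(Concede, Push, Push): Side A can switch to Hold (2 → 7). Not NE.
(Concede, Walk, Hold): Side A can switch to Hold (1 → 5). Not NE.
(Concede, Walk, Push): Side A can switch to Hold (1 → 7). Not NE.
(Concede, Bluff, Hold): Side A can switch to Hold (5 → 7). Not NE.
(Concede, Bluff, Push): Side A can switch to Hold (3 → 9). Not NE.
(Hold, Push, Hold): Side B can switch to Walk (3 → 7). Not NE.
(Hold, Push, Push): Mediator can switch to Hold (3 → 8). Not NE.
(Hold, Walk, Hold): Mediator can switch to Push (7 → 9). Not NE.
(Hold, Walk, Push): Side B can switch to Push (3 → 9). Not NE.
(Hold, Bluff, Hold): Side B can switch to Walk (4 → 7). Not NE.
(Hold, Bluff, Push): Side B can switch to Push (0 → 9). Not NE.

none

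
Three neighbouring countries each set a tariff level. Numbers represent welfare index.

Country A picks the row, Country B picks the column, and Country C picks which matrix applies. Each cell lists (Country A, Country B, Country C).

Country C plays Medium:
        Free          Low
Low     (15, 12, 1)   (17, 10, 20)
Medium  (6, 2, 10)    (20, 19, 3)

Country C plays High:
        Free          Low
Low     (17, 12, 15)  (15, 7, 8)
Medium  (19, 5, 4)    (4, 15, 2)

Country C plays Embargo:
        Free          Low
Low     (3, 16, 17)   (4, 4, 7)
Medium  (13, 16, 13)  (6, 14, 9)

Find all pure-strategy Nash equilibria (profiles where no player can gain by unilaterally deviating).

Country A against (Free, Medium): payoffs 15, 6 → best response Low.
Country A against (Free, High): payoffs 17, 19 → best response Medium.
Country A against (Free, Embargo): payoffs 3, 13 → best response Medium.
Country A against (Low, Medium): payoffs 17, 20 → best response Medium.
Country A against (Low, High): payoffs 15, 4 → best response Low.
Country A against (Low, Embargo): payoffs 4, 6 → best response Medium.
Country B against (Low, Medium): payoffs 12, 10 → best response Free.
Country B against (Low, High): payoffs 12, 7 → best response Free.
Country B against (Low, Embargo): payoffs 16, 4 → best response Free.
Country B against (Medium, Medium): payoffs 2, 19 → best response Low.
Country B against (Medium, High): payoffs 5, 15 → best response Low.
Country B against (Medium, Embargo): payoffs 16, 14 → best response Free.
Country C against (Low, Free): payoffs 1, 15, 17 → best response Embargo.
Country C against (Low, Low): payoffs 20, 8, 7 → best response Medium.
Country C against (Medium, Free): payoffs 10, 4, 13 → best response Embargo.
Country C against (Medium, Low): payoffs 3, 2, 9 → best response Embargo.
Mutual best responses: (Medium, Free, Embargo).

(Medium, Free, Embargo)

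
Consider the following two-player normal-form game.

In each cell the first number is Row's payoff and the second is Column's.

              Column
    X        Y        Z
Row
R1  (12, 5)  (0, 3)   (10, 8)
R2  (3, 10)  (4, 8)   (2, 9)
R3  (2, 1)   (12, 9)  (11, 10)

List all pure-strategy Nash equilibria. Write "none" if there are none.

Row against X: payoffs 12, 3, 2 → best response R1.
Row against Y: payoffs 0, 4, 12 → best response R3.
Row against Z: payoffs 10, 2, 11 → best response R3.
Column against R1: payoffs 5, 3, 8 → best response Z.
Column against R2: payoffs 10, 8, 9 → best response X.
Column against R3: payoffs 1, 9, 10 → best response Z.
Mutual best responses: (R3, Z).

Pure NE: (R3, Z)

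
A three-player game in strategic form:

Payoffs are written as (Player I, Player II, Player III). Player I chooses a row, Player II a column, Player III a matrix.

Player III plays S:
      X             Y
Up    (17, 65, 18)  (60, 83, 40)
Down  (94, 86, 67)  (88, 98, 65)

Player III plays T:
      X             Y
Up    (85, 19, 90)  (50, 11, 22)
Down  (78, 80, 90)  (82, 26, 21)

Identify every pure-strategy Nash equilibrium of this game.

Player I against (X, S): payoffs 17, 94 → best response Down.
Player I against (X, T): payoffs 85, 78 → best response Up.
Player I against (Y, S): payoffs 60, 88 → best response Down.
Player I against (Y, T): payoffs 50, 82 → best response Down.
Player II against (Up, S): payoffs 65, 83 → best response Y.
Player II against (Up, T): payoffs 19, 11 → best response X.
Player II against (Down, S): payoffs 86, 98 → best response Y.
Player II against (Down, T): payoffs 80, 26 → best response X.
Player III against (Up, X): payoffs 18, 90 → best response T.
Player III against (Up, Y): payoffs 40, 22 → best response S.
Player III against (Down, X): payoffs 67, 90 → best response T.
Player III against (Down, Y): payoffs 65, 21 → best response S.
Mutual best responses: (Up, X, T); (Down, Y, S).

The pure Nash equilibria are (Up, X, T) and (Down, Y, S).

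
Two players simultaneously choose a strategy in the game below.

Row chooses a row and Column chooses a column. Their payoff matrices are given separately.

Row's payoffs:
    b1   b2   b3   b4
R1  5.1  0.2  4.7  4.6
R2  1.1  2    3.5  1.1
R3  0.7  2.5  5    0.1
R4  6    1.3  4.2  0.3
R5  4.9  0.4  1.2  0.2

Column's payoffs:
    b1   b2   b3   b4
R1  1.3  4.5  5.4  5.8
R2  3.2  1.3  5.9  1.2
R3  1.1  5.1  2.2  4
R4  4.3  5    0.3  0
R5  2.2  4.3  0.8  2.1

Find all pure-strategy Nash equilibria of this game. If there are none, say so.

For each strategy profile, look for a profitable unilateral deviation.
(R1, b1): Row can switch to R4 (5.1 → 6). Not NE.
(R1, b2): Row can switch to R2 (0.2 → 2). Not NE.
(R1, b3): Row can switch to R3 (4.7 → 5). Not NE.
(R1, b4): Row gets 4.6, best alternative 1.1; Column gets 5.8, best alternative 5.4. No profitable deviation — NE.
(R2, b1): Row can switch to R1 (1.1 → 5.1). Not NE.
(R2, b2): Row can switch to R3 (2 → 2.5). Not NE.
(R2, b3): Row can switch to R1 (3.5 → 4.7). Not NE.
(R2, b4): Row can switch to R1 (1.1 → 4.6). Not NE.
(R3, b1): Row can switch to R1 (0.7 → 5.1). Not NE.
(R3, b2): Row gets 2.5, best alternative 2; Column gets 5.1, best alternative 4. No profitable deviation — NE.
(The remaining 10 profiles each have a profitable deviation by the same check.)

(R1, b4) and (R3, b2)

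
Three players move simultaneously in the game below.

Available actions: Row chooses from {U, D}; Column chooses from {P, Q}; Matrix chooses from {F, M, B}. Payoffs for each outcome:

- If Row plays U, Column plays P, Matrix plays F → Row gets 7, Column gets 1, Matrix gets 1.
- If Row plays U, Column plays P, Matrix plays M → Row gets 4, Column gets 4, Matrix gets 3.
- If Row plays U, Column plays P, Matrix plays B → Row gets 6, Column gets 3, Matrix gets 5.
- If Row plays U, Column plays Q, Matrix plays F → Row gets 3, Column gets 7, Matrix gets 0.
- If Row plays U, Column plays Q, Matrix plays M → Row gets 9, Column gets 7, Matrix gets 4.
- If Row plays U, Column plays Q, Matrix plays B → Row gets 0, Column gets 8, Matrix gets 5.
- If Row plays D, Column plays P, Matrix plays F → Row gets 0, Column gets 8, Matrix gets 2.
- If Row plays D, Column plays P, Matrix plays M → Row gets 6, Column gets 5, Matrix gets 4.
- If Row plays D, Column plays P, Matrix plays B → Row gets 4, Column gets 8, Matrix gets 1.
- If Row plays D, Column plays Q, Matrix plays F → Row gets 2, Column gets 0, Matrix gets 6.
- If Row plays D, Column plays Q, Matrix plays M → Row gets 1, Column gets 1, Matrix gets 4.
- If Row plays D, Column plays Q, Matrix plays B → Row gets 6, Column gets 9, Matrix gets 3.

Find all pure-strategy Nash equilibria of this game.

Pure NE: (D, P, M)

(U, P, F): Column can switch to Q (1 → 7). Not NE.
(U, P, M): Row can switch to D (4 → 6). Not NE.
(U, P, B): Column can switch to Q (3 → 8). Not NE.
(U, Q, F): Matrix can switch to M (0 → 4). Not NE.
(U, Q, M): Matrix can switch to B (4 → 5). Not NE.
(U, Q, B): Row can switch to D (0 → 6). Not NE.
(D, P, F): Row can switch to U (0 → 7). Not NE.
(D, P, M): Row gets 6, best alternative 4; Column gets 5, best alternative 1; Matrix gets 4, best alternative 2. No profitable deviation — NE.
(D, P, B): Row can switch to U (4 → 6). Not NE.
(The remaining 3 profiles each have a profitable deviation by the same check.)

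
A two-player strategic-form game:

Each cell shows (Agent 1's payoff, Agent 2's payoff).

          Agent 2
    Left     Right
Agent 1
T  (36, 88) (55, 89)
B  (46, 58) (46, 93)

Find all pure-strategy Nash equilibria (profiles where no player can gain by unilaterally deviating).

Pure NE: (T, Right)

(T, Left): Agent 1 can switch to B (36 → 46). Not NE.
(T, Right): Agent 1 gets 55, best alternative 46; Agent 2 gets 89, best alternative 88. No profitable deviation — NE.
(B, Left): Agent 2 can switch to Right (58 → 93). Not NE.
(B, Right): Agent 1 can switch to T (46 → 55). Not NE.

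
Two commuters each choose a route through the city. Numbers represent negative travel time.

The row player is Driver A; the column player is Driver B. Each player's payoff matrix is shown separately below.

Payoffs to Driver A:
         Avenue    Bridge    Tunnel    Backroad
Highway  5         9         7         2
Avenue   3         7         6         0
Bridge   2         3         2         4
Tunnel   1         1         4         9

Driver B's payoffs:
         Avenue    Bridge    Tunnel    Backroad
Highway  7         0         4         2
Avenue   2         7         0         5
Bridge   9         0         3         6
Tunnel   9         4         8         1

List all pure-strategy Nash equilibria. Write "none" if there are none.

For each player, find the best response to each opponent profile; mutual best responses are the pure NE.
Driver A against Avenue: payoffs 5, 3, 2, 1 → best response Highway.
Driver A against Bridge: payoffs 9, 7, 3, 1 → best response Highway.
Driver A against Tunnel: payoffs 7, 6, 2, 4 → best response Highway.
Driver A against Backroad: payoffs 2, 0, 4, 9 → best response Tunnel.
Driver B against Highway: payoffs 7, 0, 4, 2 → best response Avenue.
Driver B against Avenue: payoffs 2, 7, 0, 5 → best response Bridge.
Driver B against Bridge: payoffs 9, 0, 3, 6 → best response Avenue.
Driver B against Tunnel: payoffs 9, 4, 8, 1 → best response Avenue.
Mutual best responses: (Highway, Avenue).

(Highway, Avenue)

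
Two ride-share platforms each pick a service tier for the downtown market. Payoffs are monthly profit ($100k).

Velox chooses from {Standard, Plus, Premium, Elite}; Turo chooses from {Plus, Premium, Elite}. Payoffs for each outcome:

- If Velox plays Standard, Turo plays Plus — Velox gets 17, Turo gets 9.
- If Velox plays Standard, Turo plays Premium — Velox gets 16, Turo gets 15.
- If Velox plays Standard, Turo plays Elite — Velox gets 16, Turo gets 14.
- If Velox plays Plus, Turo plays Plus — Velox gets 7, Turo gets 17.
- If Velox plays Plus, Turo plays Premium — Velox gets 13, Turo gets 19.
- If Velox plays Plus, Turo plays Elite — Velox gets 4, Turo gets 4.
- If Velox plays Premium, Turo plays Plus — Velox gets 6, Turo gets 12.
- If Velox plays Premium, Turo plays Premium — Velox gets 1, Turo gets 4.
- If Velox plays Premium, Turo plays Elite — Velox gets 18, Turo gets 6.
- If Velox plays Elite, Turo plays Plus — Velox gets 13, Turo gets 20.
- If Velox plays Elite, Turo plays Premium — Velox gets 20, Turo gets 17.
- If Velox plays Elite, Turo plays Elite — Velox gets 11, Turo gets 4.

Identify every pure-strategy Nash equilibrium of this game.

(Standard, Plus): Turo can switch to Premium (9 → 15). Not NE.
(Standard, Premium): Velox can switch to Elite (16 → 20). Not NE.
(Standard, Elite): Velox can switch to Premium (16 → 18). Not NE.
(Plus, Plus): Velox can switch to Standard (7 → 17). Not NE.
(Plus, Premium): Velox can switch to Standard (13 → 16). Not NE.
(Plus, Elite): Velox can switch to Standard (4 → 16). Not NE.
(Premium, Plus): Velox can switch to Standard (6 → 17). Not NE.
(Premium, Premium): Velox can switch to Standard (1 → 16). Not NE.
(Premium, Elite): Turo can switch to Plus (6 → 12). Not NE.
(Elite, Plus): Velox can switch to Standard (13 → 17). Not NE.
(The remaining 2 profiles each have a profitable deviation by the same check.)

There is no pure-strategy Nash equilibrium.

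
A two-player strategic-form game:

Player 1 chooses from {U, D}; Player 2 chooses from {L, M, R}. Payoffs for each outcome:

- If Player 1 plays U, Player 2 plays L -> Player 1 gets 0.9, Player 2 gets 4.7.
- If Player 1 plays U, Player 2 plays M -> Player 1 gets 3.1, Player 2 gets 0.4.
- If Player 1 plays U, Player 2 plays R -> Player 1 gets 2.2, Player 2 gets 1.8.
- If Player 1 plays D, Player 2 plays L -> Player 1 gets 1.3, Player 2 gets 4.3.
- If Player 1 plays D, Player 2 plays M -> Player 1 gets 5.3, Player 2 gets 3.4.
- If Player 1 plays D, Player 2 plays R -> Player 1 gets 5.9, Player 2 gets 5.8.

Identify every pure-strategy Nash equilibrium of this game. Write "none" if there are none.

For each strategy profile, look for a profitable unilateral deviation.
(U, L): Player 1 can switch to D (0.9 → 1.3). Not NE.
(U, M): Player 1 can switch to D (3.1 → 5.3). Not NE.
(U, R): Player 1 can switch to D (2.2 → 5.9). Not NE.
(D, L): Player 2 can switch to R (4.3 → 5.8). Not NE.
(D, M): Player 2 can switch to L (3.4 → 4.3). Not NE.
(D, R): Player 1 gets 5.9, best alternative 2.2; Player 2 gets 5.8, best alternative 4.3. No profitable deviation — NE.

Pure NE: (D, R)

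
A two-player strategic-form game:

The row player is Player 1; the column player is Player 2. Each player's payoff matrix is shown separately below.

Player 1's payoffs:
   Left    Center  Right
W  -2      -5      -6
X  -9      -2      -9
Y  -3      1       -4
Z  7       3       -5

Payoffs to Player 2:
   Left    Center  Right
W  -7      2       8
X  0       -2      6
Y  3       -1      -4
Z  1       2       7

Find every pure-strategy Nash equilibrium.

(W, Left): Player 1 can switch to Z (-2 → 7). Not NE.
(W, Center): Player 1 can switch to X (-5 → -2). Not NE.
(W, Right): Player 1 can switch to Y (-6 → -4). Not NE.
(X, Left): Player 1 can switch to W (-9 → -2). Not NE.
(X, Center): Player 1 can switch to Y (-2 → 1). Not NE.
(X, Right): Player 1 can switch to W (-9 → -6). Not NE.
(Y, Left): Player 1 can switch to W (-3 → -2). Not NE.
(Y, Center): Player 1 can switch to Z (1 → 3). Not NE.
(Y, Right): Player 2 can switch to Left (-4 → 3). Not NE.
(Z, Left): Player 2 can switch to Center (1 → 2). Not NE.
(The remaining 2 profiles each have a profitable deviation by the same check.)

This game has no pure Nash equilibrium.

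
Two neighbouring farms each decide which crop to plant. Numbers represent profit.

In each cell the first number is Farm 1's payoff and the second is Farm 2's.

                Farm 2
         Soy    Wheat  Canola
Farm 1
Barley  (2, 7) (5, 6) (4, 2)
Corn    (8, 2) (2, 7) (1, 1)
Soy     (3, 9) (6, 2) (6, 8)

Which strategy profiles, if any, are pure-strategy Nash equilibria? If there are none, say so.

This game has no pure Nash equilibrium.

For each player, find the best response to each opponent profile; mutual best responses are the pure NE.
Farm 1 against Soy: payoffs 2, 8, 3 → best response Corn.
Farm 1 against Wheat: payoffs 5, 2, 6 → best response Soy.
Farm 1 against Canola: payoffs 4, 1, 6 → best response Soy.
Farm 2 against Barley: payoffs 7, 6, 2 → best response Soy.
Farm 2 against Corn: payoffs 2, 7, 1 → best response Wheat.
Farm 2 against Soy: payoffs 9, 2, 8 → best response Soy.
No profile is a mutual best response for all players.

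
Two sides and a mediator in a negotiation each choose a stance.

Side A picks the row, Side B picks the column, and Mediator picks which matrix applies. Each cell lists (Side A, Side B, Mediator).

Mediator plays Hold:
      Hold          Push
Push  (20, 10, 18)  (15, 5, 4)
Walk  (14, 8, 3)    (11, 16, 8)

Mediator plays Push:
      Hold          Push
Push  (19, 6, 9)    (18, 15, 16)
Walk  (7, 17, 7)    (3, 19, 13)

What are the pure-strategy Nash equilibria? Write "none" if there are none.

Pure-strategy Nash equilibria: (Push, Hold, Hold), (Push, Push, Push)

For each strategy profile, look for a profitable unilateral deviation.
(Push, Hold, Hold): Side A gets 20, best alternative 14; Side B gets 10, best alternative 5; Mediator gets 18, best alternative 9. No profitable deviation — NE.
(Push, Hold, Push): Side B can switch to Push (6 → 15). Not NE.
(Push, Push, Hold): Side B can switch to Hold (5 → 10). Not NE.
(Push, Push, Push): Side A gets 18, best alternative 3; Side B gets 15, best alternative 6; Mediator gets 16, best alternative 4. No profitable deviation — NE.
(Walk, Hold, Hold): Side A can switch to Push (14 → 20). Not NE.
(Walk, Hold, Push): Side A can switch to Push (7 → 19). Not NE.
(Walk, Push, Hold): Side A can switch to Push (11 → 15). Not NE.
(Walk, Push, Push): Side A can switch to Push (3 → 18). Not NE.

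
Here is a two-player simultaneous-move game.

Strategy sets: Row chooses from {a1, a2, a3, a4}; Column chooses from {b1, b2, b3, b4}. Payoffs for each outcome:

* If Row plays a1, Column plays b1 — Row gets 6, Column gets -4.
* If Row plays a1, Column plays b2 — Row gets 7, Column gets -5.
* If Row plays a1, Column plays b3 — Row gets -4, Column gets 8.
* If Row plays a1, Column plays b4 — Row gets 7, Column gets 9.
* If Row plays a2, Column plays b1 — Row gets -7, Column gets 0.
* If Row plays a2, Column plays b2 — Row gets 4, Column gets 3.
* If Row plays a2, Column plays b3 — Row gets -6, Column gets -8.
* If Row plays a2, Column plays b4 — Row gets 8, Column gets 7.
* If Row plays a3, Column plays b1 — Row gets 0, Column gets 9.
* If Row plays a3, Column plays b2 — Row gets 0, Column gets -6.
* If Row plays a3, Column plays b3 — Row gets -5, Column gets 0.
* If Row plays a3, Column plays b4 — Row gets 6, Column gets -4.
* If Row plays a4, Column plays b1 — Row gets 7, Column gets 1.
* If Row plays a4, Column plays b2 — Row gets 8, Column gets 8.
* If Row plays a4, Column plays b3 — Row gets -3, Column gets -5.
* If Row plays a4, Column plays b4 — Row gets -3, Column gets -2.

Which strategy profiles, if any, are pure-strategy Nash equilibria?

Pure-strategy Nash equilibria: (a2, b4) and (a4, b2)

For each player, find the best response to each opponent profile; mutual best responses are the pure NE.
Row against b1: payoffs 6, -7, 0, 7 → best response a4.
Row against b2: payoffs 7, 4, 0, 8 → best response a4.
Row against b3: payoffs -4, -6, -5, -3 → best response a4.
Row against b4: payoffs 7, 8, 6, -3 → best response a2.
Column against a1: payoffs -4, -5, 8, 9 → best response b4.
Column against a2: payoffs 0, 3, -8, 7 → best response b4.
Column against a3: payoffs 9, -6, 0, -4 → best response b1.
Column against a4: payoffs 1, 8, -5, -2 → best response b2.
Mutual best responses: (a2, b4); (a4, b2).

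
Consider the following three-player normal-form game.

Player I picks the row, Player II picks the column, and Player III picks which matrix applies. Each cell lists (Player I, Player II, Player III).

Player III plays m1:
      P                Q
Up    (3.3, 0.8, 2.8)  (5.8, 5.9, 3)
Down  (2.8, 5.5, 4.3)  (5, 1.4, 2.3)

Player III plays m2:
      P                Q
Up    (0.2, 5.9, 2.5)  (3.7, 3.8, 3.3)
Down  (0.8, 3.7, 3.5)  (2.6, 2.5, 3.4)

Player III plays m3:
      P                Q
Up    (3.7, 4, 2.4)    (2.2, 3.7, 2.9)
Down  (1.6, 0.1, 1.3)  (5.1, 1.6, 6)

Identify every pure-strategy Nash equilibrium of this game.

For each strategy profile, look for a profitable unilateral deviation.
(Up, P, m1): Player II can switch to Q (0.8 → 5.9). Not NE.
(Up, P, m2): Player I can switch to Down (0.2 → 0.8). Not NE.
(Up, P, m3): Player III can switch to m1 (2.4 → 2.8). Not NE.
(Up, Q, m1): Player III can switch to m2 (3 → 3.3). Not NE.
(Up, Q, m2): Player II can switch to P (3.8 → 5.9). Not NE.
(Up, Q, m3): Player I can switch to Down (2.2 → 5.1). Not NE.
(Down, Q, m3): Player I gets 5.1, best alternative 2.2; Player II gets 1.6, best alternative 0.1; Player III gets 6, best alternative 3.4. No profitable deviation — NE.
(The remaining 5 profiles each have a profitable deviation by the same check.)

The unique pure-strategy Nash equilibrium is (Down, Q, m3).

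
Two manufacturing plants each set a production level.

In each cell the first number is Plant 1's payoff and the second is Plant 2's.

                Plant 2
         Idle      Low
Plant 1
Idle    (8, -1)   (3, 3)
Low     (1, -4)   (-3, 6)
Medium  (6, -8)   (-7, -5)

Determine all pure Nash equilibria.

(Idle, Low)

Plant 1 against Idle: payoffs 8, 1, 6 → best response Idle.
Plant 1 against Low: payoffs 3, -3, -7 → best response Idle.
Plant 2 against Idle: payoffs -1, 3 → best response Low.
Plant 2 against Low: payoffs -4, 6 → best response Low.
Plant 2 against Medium: payoffs -8, -5 → best response Low.
Mutual best responses: (Idle, Low).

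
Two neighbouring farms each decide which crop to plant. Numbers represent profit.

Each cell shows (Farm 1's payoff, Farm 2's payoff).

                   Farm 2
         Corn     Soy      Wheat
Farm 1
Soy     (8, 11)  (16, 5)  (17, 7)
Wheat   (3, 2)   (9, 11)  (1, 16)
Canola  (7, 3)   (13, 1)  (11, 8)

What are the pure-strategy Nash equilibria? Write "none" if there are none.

(Soy, Corn): Farm 1 gets 8, best alternative 7; Farm 2 gets 11, best alternative 7. No profitable deviation — NE.
(Soy, Soy): Farm 2 can switch to Corn (5 → 11). Not NE.
(Soy, Wheat): Farm 2 can switch to Corn (7 → 11). Not NE.
(Wheat, Corn): Farm 1 can switch to Soy (3 → 8). Not NE.
(Wheat, Soy): Farm 1 can switch to Soy (9 → 16). Not NE.
(Wheat, Wheat): Farm 1 can switch to Soy (1 → 17). Not NE.
(Canola, Corn): Farm 1 can switch to Soy (7 → 8). Not NE.
(Canola, Soy): Farm 1 can switch to Soy (13 → 16). Not NE.
(Canola, Wheat): Farm 1 can switch to Soy (11 → 17). Not NE.

Pure NE: (Soy, Corn)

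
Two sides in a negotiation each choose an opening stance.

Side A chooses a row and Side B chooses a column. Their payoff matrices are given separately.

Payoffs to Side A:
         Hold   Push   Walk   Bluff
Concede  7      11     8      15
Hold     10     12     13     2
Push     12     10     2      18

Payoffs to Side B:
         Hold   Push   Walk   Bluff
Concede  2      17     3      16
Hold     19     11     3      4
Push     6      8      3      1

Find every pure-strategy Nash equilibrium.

For each player, find the best response to each opponent profile; mutual best responses are the pure NE.
Side A against Hold: payoffs 7, 10, 12 → best response Push.
Side A against Push: payoffs 11, 12, 10 → best response Hold.
Side A against Walk: payoffs 8, 13, 2 → best response Hold.
Side A against Bluff: payoffs 15, 2, 18 → best response Push.
Side B against Concede: payoffs 2, 17, 3, 16 → best response Push.
Side B against Hold: payoffs 19, 11, 3, 4 → best response Hold.
Side B against Push: payoffs 6, 8, 3, 1 → best response Push.
No profile is a mutual best response for all players.

This game has no pure Nash equilibrium.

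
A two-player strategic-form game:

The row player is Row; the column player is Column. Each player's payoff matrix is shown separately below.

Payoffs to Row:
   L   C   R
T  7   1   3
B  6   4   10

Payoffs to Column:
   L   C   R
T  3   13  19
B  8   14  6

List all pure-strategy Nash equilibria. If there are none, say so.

(B, C)

Row against L: payoffs 7, 6 → best response T.
Row against C: payoffs 1, 4 → best response B.
Row against R: payoffs 3, 10 → best response B.
Column against T: payoffs 3, 13, 19 → best response R.
Column against B: payoffs 8, 14, 6 → best response C.
Mutual best responses: (B, C).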